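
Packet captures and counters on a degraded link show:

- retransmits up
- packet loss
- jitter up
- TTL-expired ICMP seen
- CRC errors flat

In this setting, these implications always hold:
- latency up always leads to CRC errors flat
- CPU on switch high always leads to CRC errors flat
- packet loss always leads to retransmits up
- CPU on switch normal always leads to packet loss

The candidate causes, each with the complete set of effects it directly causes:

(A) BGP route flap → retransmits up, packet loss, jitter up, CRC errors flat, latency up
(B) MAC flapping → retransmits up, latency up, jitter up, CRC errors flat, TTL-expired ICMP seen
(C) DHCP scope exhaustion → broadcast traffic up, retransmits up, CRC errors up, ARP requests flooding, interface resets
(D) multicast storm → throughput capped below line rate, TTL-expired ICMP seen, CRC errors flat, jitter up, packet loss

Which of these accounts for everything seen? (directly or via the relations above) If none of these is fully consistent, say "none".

For each candidate, compare predicted effects to what was observed:
(A) BGP route flap — does not account for TTL-expired ICMP seen
(B) MAC flapping — retransmits up yes; packet loss NO; jitter up yes; TTL-expired ICMP seen yes; CRC errors flat yes
(C) DHCP scope exhaustion — retransmits up yes; packet loss NO; jitter up NO; TTL-expired ICMP seen NO; CRC errors flat NO
(D) multicast storm — accounts for every observation (retransmits up by packet loss → retransmits up)
(D) alone accounts for all the evidence.

D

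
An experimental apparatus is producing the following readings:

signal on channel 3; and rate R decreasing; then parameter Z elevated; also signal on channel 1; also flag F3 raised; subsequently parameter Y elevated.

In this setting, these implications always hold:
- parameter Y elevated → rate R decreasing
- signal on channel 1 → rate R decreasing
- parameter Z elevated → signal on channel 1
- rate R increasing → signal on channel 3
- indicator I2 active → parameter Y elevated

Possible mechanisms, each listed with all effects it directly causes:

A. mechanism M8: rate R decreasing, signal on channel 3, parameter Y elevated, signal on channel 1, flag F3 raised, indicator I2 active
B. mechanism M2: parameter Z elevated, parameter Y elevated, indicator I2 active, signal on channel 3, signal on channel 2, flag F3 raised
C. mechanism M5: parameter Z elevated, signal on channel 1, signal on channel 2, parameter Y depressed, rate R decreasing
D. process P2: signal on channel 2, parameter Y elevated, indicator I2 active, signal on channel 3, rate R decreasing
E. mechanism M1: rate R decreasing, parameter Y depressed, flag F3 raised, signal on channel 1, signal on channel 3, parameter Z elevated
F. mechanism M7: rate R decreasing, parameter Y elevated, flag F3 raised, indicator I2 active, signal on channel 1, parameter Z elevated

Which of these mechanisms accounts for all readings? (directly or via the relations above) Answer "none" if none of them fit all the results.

B

Checking each candidate against the observations:
(A) mechanism M8 — does not account for parameter Z elevated
(B) mechanism M2 — accounts for every observation (rate R decreasing via parameter Y elevated → rate R decreasing)
(C) mechanism M5 — fails on signal on channel 3, flag F3 raised, parameter Y elevated (predicts parameter Y depressed, not parameter Y elevated)
(D) process P2 — signal on channel 3 ✓; rate R decreasing ✓; parameter Z elevated ✗; signal on channel 1 ✗; flag F3 raised ✗; parameter Y elevated ✓
(E) mechanism M1 — fails on parameter Y elevated (predicts parameter Y depressed, not parameter Y elevated)
(F) mechanism M7 — signal on channel 3 ✗; rate R decreasing ✓; parameter Z elevated ✓; signal on channel 1 ✓; flag F3 raised ✓; parameter Y elevated ✓
(B) is the only candidate with no mismatches.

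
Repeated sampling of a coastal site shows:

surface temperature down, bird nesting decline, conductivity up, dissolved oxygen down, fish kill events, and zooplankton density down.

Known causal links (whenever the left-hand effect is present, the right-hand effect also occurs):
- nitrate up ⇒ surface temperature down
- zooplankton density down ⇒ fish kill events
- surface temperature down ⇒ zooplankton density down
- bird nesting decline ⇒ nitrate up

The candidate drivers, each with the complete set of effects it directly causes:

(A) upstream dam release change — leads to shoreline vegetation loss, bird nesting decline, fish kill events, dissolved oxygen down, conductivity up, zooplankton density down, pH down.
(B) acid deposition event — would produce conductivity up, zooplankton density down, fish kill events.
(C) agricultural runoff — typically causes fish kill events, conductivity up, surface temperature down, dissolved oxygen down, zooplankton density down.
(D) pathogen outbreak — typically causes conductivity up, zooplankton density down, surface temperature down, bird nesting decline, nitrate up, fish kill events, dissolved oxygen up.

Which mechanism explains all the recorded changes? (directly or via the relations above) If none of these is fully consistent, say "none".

For each candidate, compare predicted effects to what was observed:
(A) upstream dam release change — surface temperature down yes (through bird nesting decline → nitrate up → surface temperature down); bird nesting decline yes; conductivity up yes; dissolved oxygen down yes; fish kill events yes; zooplankton density down yes
(B) acid deposition event — does not account for surface temperature down, bird nesting decline, dissolved oxygen down
(C) agricultural runoff — surface temperature down yes; bird nesting decline NO; conductivity up yes; dissolved oxygen down yes; fish kill events yes; zooplankton density down yes
(D) pathogen outbreak — surface temperature down yes; bird nesting decline yes; conductivity up yes; dissolved oxygen down NO; fish kill events yes; zooplankton density down yes
(A) alone accounts for all the evidence.

A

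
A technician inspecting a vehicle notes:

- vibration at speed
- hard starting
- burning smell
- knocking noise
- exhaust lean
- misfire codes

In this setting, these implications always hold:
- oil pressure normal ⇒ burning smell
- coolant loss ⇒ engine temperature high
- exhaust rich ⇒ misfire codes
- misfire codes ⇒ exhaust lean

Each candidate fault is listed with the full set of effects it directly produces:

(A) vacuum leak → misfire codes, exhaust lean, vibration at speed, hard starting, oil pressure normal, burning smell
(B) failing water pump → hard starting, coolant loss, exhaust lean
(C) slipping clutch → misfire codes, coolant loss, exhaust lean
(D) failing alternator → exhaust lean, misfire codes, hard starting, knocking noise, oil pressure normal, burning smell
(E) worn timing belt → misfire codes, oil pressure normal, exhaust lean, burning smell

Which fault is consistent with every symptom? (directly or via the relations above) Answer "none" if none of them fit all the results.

Checking each candidate against the observations:
(A) vacuum leak — vibration at speed match; hard starting match; burning smell match; knocking noise miss; exhaust lean match; misfire codes match
(B) failing water pump — does not account for vibration at speed, burning smell, knocking noise, misfire codes
(C) slipping clutch — vibration at speed miss; hard starting miss; burning smell miss; knocking noise miss; exhaust lean match; misfire codes match
(D) failing alternator — does not account for vibration at speed
(E) worn timing belt — does not account for vibration at speed, hard starting, knocking noise
No candidate is consistent with all observations.

none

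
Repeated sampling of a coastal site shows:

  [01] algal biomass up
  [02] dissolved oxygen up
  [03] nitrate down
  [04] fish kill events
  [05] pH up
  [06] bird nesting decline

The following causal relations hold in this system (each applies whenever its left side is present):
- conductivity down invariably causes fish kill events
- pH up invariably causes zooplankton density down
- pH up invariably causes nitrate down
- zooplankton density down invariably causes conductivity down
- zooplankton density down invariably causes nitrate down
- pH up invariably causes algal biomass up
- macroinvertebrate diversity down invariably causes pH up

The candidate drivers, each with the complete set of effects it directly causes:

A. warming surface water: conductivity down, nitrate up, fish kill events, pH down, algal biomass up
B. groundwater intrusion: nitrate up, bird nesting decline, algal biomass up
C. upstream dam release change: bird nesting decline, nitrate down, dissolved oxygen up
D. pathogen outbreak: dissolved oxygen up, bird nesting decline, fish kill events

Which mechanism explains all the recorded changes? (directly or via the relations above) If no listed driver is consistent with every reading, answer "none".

For each candidate, compare predicted effects to what was observed:
(A) warming surface water — algal biomass up +; dissolved oxygen up -; nitrate down -; fish kill events +; pH up -; bird nesting decline -
(B) groundwater intrusion — algal biomass up +; dissolved oxygen up -; nitrate down -; fish kill events -; pH up -; bird nesting decline +
(C) upstream dam release change — algal biomass up -; dissolved oxygen up +; nitrate down +; fish kill events -; pH up -; bird nesting decline +
(D) pathogen outbreak — does not account for algal biomass up, nitrate down, pH up
Every candidate fails on at least one observation.

none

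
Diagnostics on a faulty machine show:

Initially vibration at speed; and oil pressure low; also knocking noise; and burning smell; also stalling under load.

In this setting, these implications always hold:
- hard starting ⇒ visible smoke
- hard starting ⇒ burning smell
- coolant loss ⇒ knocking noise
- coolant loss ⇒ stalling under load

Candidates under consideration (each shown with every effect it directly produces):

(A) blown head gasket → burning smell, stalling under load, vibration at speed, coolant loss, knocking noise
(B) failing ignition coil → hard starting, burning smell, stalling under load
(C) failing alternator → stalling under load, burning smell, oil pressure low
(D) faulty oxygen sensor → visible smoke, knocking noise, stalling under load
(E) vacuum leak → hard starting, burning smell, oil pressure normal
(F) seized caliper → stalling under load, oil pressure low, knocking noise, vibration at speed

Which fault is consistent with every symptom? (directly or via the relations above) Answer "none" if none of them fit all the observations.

none

For each candidate, compare predicted effects to what was observed:
(A) blown head gasket — does not account for oil pressure low
(B) failing ignition coil — vibration at speed -; oil pressure low -; knocking noise -; burning smell +; stalling under load +
(C) failing alternator — vibration at speed -; oil pressure low +; knocking noise -; burning smell +; stalling under load +
(D) faulty oxygen sensor — vibration at speed -; oil pressure low -; knocking noise +; burning smell -; stalling under load +
(E) vacuum leak — vibration at speed -; oil pressure low -; knocking noise -; burning smell +; stalling under load -
(F) seized caliper — vibration at speed +; oil pressure low +; knocking noise +; burning smell -; stalling under load +
None of the listed candidates fits everything.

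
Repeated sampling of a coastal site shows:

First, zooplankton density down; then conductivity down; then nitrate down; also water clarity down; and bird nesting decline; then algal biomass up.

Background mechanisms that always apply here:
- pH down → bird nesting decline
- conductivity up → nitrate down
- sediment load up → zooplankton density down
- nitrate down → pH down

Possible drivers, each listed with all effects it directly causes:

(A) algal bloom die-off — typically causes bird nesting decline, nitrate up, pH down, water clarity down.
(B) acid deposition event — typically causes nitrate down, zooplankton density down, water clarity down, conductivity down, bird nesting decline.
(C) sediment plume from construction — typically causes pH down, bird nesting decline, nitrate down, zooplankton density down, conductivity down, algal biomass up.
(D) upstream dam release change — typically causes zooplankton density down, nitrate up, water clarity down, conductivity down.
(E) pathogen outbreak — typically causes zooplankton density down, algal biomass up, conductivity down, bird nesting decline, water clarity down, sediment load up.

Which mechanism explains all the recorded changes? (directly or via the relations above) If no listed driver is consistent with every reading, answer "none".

Checking each candidate against the observations:
(A) algal bloom die-off — zooplankton density down miss; conductivity down miss; nitrate down miss; water clarity down match; bird nesting decline match; algal biomass up miss
(B) acid deposition event — does not account for algal biomass up
(C) sediment plume from construction — does not account for water clarity down
(D) upstream dam release change — zooplankton density down match; conductivity down match; nitrate down miss; water clarity down match; bird nesting decline miss; algal biomass up miss
(E) pathogen outbreak — does not account for nitrate down
No candidate is consistent with all observations.

none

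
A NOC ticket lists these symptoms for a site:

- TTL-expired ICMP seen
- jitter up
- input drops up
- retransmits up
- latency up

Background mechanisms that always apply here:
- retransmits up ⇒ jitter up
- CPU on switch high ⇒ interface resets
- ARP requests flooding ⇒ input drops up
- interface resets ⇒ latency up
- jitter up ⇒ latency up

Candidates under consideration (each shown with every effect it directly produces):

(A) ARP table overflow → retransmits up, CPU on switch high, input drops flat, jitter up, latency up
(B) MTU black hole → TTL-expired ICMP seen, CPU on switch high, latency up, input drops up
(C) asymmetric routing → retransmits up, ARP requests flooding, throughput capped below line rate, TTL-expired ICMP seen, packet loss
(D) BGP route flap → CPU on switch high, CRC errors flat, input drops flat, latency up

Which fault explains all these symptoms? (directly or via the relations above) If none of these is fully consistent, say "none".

Testing each hypothesis:
(A) ARP table overflow — fails on TTL-expired ICMP seen, input drops up (predicts input drops flat, not input drops up)
(B) MTU black hole — does not account for jitter up, retransmits up
(C) asymmetric routing — TTL-expired ICMP seen yes; jitter up yes (through retransmits up → jitter up); input drops up yes (through ARP requests flooding → input drops up); retransmits up yes; latency up yes (through retransmits up → jitter up → latency up)
(D) BGP route flap — TTL-expired ICMP seen NO; jitter up NO; input drops up NO; retransmits up NO; latency up yes
Only (C) is consistent with every observation.

C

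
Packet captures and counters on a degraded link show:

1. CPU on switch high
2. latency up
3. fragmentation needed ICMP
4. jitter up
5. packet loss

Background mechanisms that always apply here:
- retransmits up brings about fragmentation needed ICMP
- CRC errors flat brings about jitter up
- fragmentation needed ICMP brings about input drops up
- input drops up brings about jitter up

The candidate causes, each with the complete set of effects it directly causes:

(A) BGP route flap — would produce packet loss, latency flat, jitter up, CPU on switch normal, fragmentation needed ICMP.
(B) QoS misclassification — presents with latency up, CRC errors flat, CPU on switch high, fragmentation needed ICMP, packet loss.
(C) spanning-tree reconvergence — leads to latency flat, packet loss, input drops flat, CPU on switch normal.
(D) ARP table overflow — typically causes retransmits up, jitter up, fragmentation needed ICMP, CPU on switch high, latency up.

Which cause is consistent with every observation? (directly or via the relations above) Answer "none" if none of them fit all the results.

Per-candidate check:
(A) BGP route flap — CPU on switch high NO; latency up NO; fragmentation needed ICMP yes; jitter up yes; packet loss yes
(B) QoS misclassification — accounts for every observation (jitter up by CRC errors flat → jitter up)
(C) spanning-tree reconvergence — fails on CPU on switch high, latency up, fragmentation needed ICMP, jitter up (predicts CPU on switch normal, not CPU on switch high; predicts latency flat, not latency up)
(D) ARP table overflow — CPU on switch high yes; latency up yes; fragmentation needed ICMP yes; jitter up yes; packet loss NO
(B) is the only candidate with no mismatches.

B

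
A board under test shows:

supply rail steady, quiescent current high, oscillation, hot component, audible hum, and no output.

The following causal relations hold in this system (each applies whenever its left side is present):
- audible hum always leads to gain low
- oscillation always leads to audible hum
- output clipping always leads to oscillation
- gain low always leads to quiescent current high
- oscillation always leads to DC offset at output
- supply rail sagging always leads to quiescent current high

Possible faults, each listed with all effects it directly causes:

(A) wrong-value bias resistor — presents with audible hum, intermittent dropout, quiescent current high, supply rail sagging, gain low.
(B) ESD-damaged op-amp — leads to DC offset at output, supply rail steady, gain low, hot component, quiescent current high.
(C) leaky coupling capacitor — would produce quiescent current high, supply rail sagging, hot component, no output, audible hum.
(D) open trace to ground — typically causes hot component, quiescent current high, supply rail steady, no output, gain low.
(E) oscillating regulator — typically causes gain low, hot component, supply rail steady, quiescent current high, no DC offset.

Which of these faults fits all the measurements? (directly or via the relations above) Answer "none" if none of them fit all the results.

none

Testing each hypothesis:
(A) wrong-value bias resistor — fails on supply rail steady, oscillation, hot component, no output (predicts supply rail sagging, not supply rail steady)
(B) ESD-damaged op-amp — does not account for oscillation, audible hum, no output
(C) leaky coupling capacitor — supply rail steady NO; quiescent current high yes; oscillation NO; hot component yes; audible hum yes; no output yes
(D) open trace to ground — does not account for oscillation, audible hum
(E) oscillating regulator — supply rail steady yes; quiescent current high yes; oscillation NO; hot component yes; audible hum NO; no output NO
No candidate is consistent with all observations.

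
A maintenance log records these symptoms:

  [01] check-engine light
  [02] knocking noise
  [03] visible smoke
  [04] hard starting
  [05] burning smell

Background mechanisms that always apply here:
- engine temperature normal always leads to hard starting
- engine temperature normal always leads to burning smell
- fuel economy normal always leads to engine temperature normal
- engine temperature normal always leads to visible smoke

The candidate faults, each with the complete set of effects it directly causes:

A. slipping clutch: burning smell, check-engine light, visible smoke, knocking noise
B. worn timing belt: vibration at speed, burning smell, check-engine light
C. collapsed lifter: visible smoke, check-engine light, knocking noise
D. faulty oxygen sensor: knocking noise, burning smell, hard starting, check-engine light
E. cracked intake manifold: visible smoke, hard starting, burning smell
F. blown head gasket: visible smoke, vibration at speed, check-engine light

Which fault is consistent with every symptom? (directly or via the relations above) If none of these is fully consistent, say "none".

none

For each candidate, compare predicted effects to what was observed:
(A) slipping clutch — does not account for hard starting
(B) worn timing belt — check-engine light +; knocking noise -; visible smoke -; hard starting -; burning smell +
(C) collapsed lifter — does not account for hard starting, burning smell
(D) faulty oxygen sensor — check-engine light +; knocking noise +; visible smoke -; hard starting +; burning smell +
(E) cracked intake manifold — does not account for check-engine light, knocking noise
(F) blown head gasket — check-engine light +; knocking noise -; visible smoke +; hard starting -; burning smell -
None of the listed candidates fits everything.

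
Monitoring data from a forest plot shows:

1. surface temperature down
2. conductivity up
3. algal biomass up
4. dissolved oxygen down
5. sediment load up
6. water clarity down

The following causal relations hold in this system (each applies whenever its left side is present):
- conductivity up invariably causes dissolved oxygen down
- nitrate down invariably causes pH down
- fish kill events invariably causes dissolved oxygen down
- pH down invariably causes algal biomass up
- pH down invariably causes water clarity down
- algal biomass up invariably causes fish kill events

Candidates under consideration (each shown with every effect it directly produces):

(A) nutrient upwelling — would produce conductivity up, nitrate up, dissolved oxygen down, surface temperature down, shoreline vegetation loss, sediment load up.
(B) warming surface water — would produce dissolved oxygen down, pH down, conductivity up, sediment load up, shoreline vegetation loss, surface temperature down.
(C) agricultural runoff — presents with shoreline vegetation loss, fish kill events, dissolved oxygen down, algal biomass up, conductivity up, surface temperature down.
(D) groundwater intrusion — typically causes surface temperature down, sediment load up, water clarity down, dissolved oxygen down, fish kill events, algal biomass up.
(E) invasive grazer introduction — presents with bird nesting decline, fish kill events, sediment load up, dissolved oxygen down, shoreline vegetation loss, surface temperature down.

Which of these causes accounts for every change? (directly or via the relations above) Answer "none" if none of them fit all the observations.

Per-candidate check:
(A) nutrient upwelling — does not account for algal biomass up, water clarity down
(B) warming surface water — accounts for every observation (algal biomass up via pH down → algal biomass up)
(C) agricultural runoff — surface temperature down ✓; conductivity up ✓; algal biomass up ✓; dissolved oxygen down ✓; sediment load up ✗; water clarity down ✗
(D) groundwater intrusion — does not account for conductivity up
(E) invasive grazer introduction — surface temperature down ✓; conductivity up ✗; algal biomass up ✗; dissolved oxygen down ✓; sediment load up ✓; water clarity down ✗
Only (B) is consistent with every observation.

B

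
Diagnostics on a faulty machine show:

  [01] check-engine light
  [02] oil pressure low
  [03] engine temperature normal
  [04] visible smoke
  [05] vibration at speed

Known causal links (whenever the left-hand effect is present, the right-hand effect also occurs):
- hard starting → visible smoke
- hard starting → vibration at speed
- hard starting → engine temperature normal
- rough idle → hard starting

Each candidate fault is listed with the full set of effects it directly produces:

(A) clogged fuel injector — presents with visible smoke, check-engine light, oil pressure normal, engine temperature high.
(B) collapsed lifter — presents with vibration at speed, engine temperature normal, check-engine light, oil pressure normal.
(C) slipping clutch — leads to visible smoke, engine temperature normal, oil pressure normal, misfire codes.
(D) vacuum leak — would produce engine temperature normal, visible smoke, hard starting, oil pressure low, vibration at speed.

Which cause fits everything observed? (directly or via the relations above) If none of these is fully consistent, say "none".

Testing each hypothesis:
(A) clogged fuel injector — check-engine light yes; oil pressure low NO; engine temperature normal NO; visible smoke yes; vibration at speed NO
(B) collapsed lifter — check-engine light yes; oil pressure low NO; engine temperature normal yes; visible smoke NO; vibration at speed yes
(C) slipping clutch — fails on check-engine light, oil pressure low, vibration at speed (predicts oil pressure normal, not oil pressure low)
(D) vacuum leak — does not account for check-engine light
None of the listed candidates fits everything.

none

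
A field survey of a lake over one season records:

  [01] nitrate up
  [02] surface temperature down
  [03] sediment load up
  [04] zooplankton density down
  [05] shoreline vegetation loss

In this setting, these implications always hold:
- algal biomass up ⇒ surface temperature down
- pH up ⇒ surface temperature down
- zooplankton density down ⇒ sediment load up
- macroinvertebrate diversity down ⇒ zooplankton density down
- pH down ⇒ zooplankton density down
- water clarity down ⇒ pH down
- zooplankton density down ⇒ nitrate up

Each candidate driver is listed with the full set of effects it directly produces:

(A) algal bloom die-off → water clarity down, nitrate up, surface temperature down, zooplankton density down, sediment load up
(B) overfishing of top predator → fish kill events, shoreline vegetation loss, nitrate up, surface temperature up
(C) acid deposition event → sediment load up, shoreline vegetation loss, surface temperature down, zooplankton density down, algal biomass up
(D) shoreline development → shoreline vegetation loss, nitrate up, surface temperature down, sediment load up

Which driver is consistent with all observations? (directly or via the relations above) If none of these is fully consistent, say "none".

C

For each candidate, compare predicted effects to what was observed:
(A) algal bloom die-off — nitrate up match; surface temperature down match; sediment load up match; zooplankton density down match; shoreline vegetation loss miss
(B) overfishing of top predator — nitrate up match; surface temperature down miss; sediment load up miss; zooplankton density down miss; shoreline vegetation loss match
(C) acid deposition event — accounts for every observation (nitrate up by zooplankton density down → nitrate up)
(D) shoreline development — nitrate up match; surface temperature down match; sediment load up match; zooplankton density down miss; shoreline vegetation loss match
(C) is the only candidate with no mismatches.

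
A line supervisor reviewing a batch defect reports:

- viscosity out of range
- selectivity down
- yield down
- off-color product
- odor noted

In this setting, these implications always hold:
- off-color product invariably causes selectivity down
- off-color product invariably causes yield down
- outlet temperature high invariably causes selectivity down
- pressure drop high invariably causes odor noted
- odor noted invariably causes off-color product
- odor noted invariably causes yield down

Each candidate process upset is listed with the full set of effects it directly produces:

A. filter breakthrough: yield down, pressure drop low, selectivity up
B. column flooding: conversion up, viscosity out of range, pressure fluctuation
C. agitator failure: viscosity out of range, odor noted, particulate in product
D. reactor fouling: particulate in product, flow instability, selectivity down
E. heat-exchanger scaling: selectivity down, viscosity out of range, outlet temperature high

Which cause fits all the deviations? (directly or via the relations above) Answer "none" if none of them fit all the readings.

Per-candidate check:
(A) filter breakthrough — viscosity out of range -; selectivity down -; yield down +; off-color product -; odor noted -
(B) column flooding — viscosity out of range +; selectivity down -; yield down -; off-color product -; odor noted -
(C) agitator failure — accounts for every observation (selectivity down by odor noted → off-color product → selectivity down)
(D) reactor fouling — viscosity out of range -; selectivity down +; yield down -; off-color product -; odor noted -
(E) heat-exchanger scaling — viscosity out of range +; selectivity down +; yield down -; off-color product -; odor noted -
(C) is the only candidate with no mismatches.

C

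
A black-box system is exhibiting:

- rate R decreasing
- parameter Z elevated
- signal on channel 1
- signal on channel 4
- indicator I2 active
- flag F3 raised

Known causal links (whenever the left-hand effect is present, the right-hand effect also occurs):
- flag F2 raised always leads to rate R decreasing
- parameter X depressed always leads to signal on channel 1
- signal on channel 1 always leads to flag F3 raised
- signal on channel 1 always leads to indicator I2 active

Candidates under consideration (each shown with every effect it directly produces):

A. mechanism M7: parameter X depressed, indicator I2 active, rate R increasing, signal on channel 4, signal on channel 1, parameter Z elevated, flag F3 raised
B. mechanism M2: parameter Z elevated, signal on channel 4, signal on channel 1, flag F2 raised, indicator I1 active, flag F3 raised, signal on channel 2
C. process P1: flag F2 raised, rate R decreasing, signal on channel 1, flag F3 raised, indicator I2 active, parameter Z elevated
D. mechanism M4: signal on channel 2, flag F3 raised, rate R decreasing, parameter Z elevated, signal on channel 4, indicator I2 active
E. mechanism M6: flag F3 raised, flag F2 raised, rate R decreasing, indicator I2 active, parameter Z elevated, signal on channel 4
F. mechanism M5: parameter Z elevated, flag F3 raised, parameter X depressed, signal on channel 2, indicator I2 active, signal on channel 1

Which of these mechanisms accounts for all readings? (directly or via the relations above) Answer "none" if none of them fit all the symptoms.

B

Testing each hypothesis:
(A) mechanism M7 — fails on rate R decreasing (predicts rate R increasing, not rate R decreasing)
(B) mechanism M2 — rate R decreasing match (by flag F2 raised → rate R decreasing); parameter Z elevated match; signal on channel 1 match; signal on channel 4 match; indicator I2 active match (by signal on channel 1 → indicator I2 active); flag F3 raised match
(C) process P1 — rate R decreasing match; parameter Z elevated match; signal on channel 1 match; signal on channel 4 miss; indicator I2 active match; flag F3 raised match
(D) mechanism M4 — rate R decreasing match; parameter Z elevated match; signal on channel 1 miss; signal on channel 4 match; indicator I2 active match; flag F3 raised match
(E) mechanism M6 — rate R decreasing match; parameter Z elevated match; signal on channel 1 miss; signal on channel 4 match; indicator I2 active match; flag F3 raised match
(F) mechanism M5 — rate R decreasing miss; parameter Z elevated match; signal on channel 1 match; signal on channel 4 miss; indicator I2 active match; flag F3 raised match
(B) is the only candidate with no mismatches.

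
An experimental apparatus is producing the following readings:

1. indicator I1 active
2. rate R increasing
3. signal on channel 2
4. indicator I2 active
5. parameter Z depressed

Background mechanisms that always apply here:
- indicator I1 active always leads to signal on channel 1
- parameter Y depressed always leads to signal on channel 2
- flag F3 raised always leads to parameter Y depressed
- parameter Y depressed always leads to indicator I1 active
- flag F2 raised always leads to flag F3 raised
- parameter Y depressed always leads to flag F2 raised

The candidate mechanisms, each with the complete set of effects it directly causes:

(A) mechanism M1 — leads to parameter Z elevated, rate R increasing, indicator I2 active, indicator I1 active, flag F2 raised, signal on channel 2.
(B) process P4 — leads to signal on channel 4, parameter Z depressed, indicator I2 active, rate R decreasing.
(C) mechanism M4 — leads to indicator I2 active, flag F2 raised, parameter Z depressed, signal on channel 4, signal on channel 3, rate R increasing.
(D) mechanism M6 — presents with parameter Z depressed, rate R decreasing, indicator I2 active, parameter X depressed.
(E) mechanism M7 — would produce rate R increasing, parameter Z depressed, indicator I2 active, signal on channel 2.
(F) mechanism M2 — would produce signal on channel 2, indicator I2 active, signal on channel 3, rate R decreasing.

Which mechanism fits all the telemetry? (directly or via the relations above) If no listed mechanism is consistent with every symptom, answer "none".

Checking each candidate against the observations:
(A) mechanism M1 — fails on parameter Z depressed (predicts parameter Z elevated, not parameter Z depressed)
(B) process P4 — fails on indicator I1 active, rate R increasing, signal on channel 2 (predicts rate R decreasing, not rate R increasing)
(C) mechanism M4 — accounts for every observation (indicator I1 active by flag F2 raised → flag F3 raised → parameter Y depressed → indicator I1 active)
(D) mechanism M6 — indicator I1 active -; rate R increasing -; signal on channel 2 -; indicator I2 active +; parameter Z depressed +
(E) mechanism M7 — indicator I1 active -; rate R increasing +; signal on channel 2 +; indicator I2 active +; parameter Z depressed +
(F) mechanism M2 — indicator I1 active -; rate R increasing -; signal on channel 2 +; indicator I2 active +; parameter Z depressed -
Only (C) is consistent with every observation.

C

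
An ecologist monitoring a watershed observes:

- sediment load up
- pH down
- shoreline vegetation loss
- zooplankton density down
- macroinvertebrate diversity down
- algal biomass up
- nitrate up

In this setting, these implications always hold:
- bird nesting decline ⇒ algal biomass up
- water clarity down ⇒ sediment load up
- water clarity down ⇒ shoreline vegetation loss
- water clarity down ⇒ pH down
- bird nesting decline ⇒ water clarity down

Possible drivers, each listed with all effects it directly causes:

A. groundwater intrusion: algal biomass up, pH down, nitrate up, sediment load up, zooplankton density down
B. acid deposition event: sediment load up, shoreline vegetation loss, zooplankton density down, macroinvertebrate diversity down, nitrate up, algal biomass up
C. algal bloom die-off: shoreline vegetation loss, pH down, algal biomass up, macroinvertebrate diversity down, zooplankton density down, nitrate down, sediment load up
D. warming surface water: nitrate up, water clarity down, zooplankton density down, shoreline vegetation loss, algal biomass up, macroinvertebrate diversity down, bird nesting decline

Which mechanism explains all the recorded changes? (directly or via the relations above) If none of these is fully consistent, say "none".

For each candidate, compare predicted effects to what was observed:
(A) groundwater intrusion — sediment load up yes; pH down yes; shoreline vegetation loss NO; zooplankton density down yes; macroinvertebrate diversity down NO; algal biomass up yes; nitrate up yes
(B) acid deposition event — does not account for pH down
(C) algal bloom die-off — fails on nitrate up (predicts nitrate down, not nitrate up)
(D) warming surface water — accounts for every observation (sediment load up by water clarity down → sediment load up)
(D) alone accounts for all the evidence.

D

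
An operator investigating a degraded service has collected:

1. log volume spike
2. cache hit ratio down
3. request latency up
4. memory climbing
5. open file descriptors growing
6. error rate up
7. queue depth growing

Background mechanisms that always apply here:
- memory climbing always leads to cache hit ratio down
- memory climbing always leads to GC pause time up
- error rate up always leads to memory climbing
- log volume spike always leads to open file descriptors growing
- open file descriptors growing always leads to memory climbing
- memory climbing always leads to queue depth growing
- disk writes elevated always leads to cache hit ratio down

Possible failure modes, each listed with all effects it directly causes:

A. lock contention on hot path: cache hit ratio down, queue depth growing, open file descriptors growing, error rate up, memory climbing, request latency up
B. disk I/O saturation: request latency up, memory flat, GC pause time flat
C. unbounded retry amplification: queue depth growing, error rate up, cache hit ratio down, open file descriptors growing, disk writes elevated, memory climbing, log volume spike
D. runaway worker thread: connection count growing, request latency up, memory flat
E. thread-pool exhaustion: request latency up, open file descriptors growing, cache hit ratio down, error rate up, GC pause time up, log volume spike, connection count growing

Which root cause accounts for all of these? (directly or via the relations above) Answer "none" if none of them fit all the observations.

Per-candidate check:
(A) lock contention on hot path — does not account for log volume spike
(B) disk I/O saturation — log volume spike -; cache hit ratio down -; request latency up +; memory climbing -; open file descriptors growing -; error rate up -; queue depth growing -
(C) unbounded retry amplification — does not account for request latency up
(D) runaway worker thread — log volume spike -; cache hit ratio down -; request latency up +; memory climbing -; open file descriptors growing -; error rate up -; queue depth growing -
(E) thread-pool exhaustion — log volume spike +; cache hit ratio down +; request latency up +; memory climbing + (via open file descriptors growing → memory climbing); open file descriptors growing +; error rate up +; queue depth growing + (via open file descriptors growing → memory climbing → queue depth growing)
Only (E) is consistent with every observation.

E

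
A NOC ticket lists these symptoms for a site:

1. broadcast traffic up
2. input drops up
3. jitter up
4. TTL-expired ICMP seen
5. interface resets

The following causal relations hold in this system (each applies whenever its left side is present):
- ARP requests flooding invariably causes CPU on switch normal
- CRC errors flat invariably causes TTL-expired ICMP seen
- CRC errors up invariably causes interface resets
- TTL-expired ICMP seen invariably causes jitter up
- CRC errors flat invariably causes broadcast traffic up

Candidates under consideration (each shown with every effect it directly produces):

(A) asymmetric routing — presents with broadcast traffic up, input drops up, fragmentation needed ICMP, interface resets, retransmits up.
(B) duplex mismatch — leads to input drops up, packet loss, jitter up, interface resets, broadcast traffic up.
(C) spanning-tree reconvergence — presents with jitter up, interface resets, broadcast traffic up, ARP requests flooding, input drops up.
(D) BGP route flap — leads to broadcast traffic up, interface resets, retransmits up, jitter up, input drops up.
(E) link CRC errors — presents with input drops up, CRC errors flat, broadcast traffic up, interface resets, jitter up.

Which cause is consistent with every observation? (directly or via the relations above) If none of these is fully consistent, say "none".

E

Checking each candidate against the observations:
(A) asymmetric routing — broadcast traffic up ✓; input drops up ✓; jitter up ✗; TTL-expired ICMP seen ✗; interface resets ✓
(B) duplex mismatch — broadcast traffic up ✓; input drops up ✓; jitter up ✓; TTL-expired ICMP seen ✗; interface resets ✓
(C) spanning-tree reconvergence — does not account for TTL-expired ICMP seen
(D) BGP route flap — broadcast traffic up ✓; input drops up ✓; jitter up ✓; TTL-expired ICMP seen ✗; interface resets ✓
(E) link CRC errors — broadcast traffic up ✓; input drops up ✓; jitter up ✓; TTL-expired ICMP seen ✓ (through CRC errors flat → TTL-expired ICMP seen); interface resets ✓
(E) alone accounts for all the evidence.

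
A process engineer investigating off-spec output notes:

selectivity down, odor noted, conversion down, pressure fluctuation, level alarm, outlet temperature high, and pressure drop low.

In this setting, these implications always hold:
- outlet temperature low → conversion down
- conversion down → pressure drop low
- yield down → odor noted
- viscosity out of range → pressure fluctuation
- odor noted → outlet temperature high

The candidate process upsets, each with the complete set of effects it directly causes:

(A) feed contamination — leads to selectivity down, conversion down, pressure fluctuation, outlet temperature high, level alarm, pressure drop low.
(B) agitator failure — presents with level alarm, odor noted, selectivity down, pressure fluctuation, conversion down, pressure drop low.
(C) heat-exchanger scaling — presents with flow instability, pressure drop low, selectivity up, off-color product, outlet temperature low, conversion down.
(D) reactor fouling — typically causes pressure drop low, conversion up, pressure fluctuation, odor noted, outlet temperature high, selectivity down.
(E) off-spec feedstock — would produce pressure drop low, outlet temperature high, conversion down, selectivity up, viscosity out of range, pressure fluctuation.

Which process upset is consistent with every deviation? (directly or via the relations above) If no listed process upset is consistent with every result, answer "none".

B

Per-candidate check:
(A) feed contamination — does not account for odor noted
(B) agitator failure — accounts for every observation (outlet temperature high via odor noted → outlet temperature high)
(C) heat-exchanger scaling — selectivity down ✗; odor noted ✗; conversion down ✓; pressure fluctuation ✗; level alarm ✗; outlet temperature high ✗; pressure drop low ✓
(D) reactor fouling — selectivity down ✓; odor noted ✓; conversion down ✗; pressure fluctuation ✓; level alarm ✗; outlet temperature high ✓; pressure drop low ✓
(E) off-spec feedstock — selectivity down ✗; odor noted ✗; conversion down ✓; pressure fluctuation ✓; level alarm ✗; outlet temperature high ✓; pressure drop low ✓
(B) alone accounts for all the evidence.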